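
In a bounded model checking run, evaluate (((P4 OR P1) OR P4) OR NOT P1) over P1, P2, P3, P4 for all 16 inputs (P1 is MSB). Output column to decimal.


Formula: (((P4 OR P1) OR P4) OR NOT P1) over P1, P2, P3, P4 (16 rows)
Evaluate each row (bits = P1,P2,P3,P4, MSB first):
  row 0 [0000]: (((0 OR 0) OR 0) OR NOT 0) -> 1
  row 1 [0001]: (((1 OR 0) OR 1) OR NOT 0) -> 1
  row 2 [0010]: (((0 OR 0) OR 0) OR NOT 0) -> 1
  row 3 [0011]: (((1 OR 0) OR 1) OR NOT 0) -> 1
  row 4 [0100]: (((0 OR 0) OR 0) OR NOT 0) -> 1
  row 5 [0101]: (((1 OR 0) OR 1) OR NOT 0) -> 1
  row 6 [0110]: (((0 OR 0) OR 0) OR NOT 0) -> 1
  row 7 [0111]: (((1 OR 0) OR 1) OR NOT 0) -> 1
  row 8 [1000]: (((0 OR 1) OR 0) OR NOT 1) -> 1
  row 9 [1001]: (((1 OR 1) OR 1) OR NOT 1) -> 1
  row 10 [1010]: (((0 OR 1) OR 0) OR NOT 1) -> 1
  row 11 [1011]: (((1 OR 1) OR 1) OR NOT 1) -> 1
  row 12 [1100]: (((0 OR 1) OR 0) OR NOT 1) -> 1
  row 13 [1101]: (((1 OR 1) OR 1) OR NOT 1) -> 1
  row 14 [1110]: (((0 OR 1) OR 0) OR NOT 1) -> 1
  row 15 [1111]: (((1 OR 1) OR 1) OR NOT 1) -> 1
Full result column, 4 rows per line (P1,P2 fixed per line; P3,P4 runs 00..11 left to right):
  rows 0-3 [P1,P2=00]: 1111  = hex F
  rows 4-7 [P1,P2=01]: 1111  = hex F
  rows 8-11 [P1,P2=10]: 1111  = hex F
  rows 12-15 [P1,P2=11]: 1111  = hex F
Output column (row 0 .. row 15) = 1111111111111111
Output column grouped in 4s = 1111 1111 1111 1111 = 0xFFFF
Convert to decimal digit by digit (value = value*16 + digit):
  F -> 15
  15*16 + 15 (F) = 255
  255*16 + 15 (F) = 4095
  4095*16 + 15 (F) = 65535
Decimal = 65535

65535


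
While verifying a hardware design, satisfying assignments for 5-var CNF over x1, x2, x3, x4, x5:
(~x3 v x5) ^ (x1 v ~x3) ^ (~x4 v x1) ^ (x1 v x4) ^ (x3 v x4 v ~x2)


CNF with 5 clauses over 5 vars (32 assignments).
An assignment satisfies CNF iff every clause has >=1 true literal.
Check each row (bits = x1,x2,x3,x4,x5; clause T/F shown):
  row 0 [00000]: clauses=TTTFT -> 0
  row 1 [00001]: clauses=TTTFT -> 0
  row 2 [00010]: clauses=TTFTT -> 0
  row 3 [00011]: clauses=TTFTT -> 0
  row 4 [00100]: clauses=FFTFT -> 0
  row 5 [00101]: clauses=TFTFT -> 0
  row 6 [00110]: clauses=FFFTT -> 0
  row 7 [00111]: clauses=TFFTT -> 0
  row 8 [01000]: clauses=TTTFF -> 0
  row 9 [01001]: clauses=TTTFF -> 0
  row 10 [01010]: clauses=TTFTT -> 0
  row 11 [01011]: clauses=TTFTT -> 0
  row 12 [01100]: clauses=FFTFT -> 0
  row 13 [01101]: clauses=TFTFT -> 0
  row 14 [01110]: clauses=FFFTT -> 0
  row 15 [01111]: clauses=TFFTT -> 0
  row 16 [10000]: clauses=TTTTT -> 1
  row 17 [10001]: clauses=TTTTT -> 1
  row 18 [10010]: clauses=TTTTT -> 1
  row 19 [10011]: clauses=TTTTT -> 1
  row 20 [10100]: clauses=FTTTT -> 0
  row 21 [10101]: clauses=TTTTT -> 1
  row 22 [10110]: clauses=FTTTT -> 0
  row 23 [10111]: clauses=TTTTT -> 1
  row 24 [11000]: clauses=TTTTF -> 0
  row 25 [11001]: clauses=TTTTF -> 0
  row 26 [11010]: clauses=TTTTT -> 1
  row 27 [11011]: clauses=TTTTT -> 1
  row 28 [11100]: clauses=FTTTT -> 0
  row 29 [11101]: clauses=TTTTT -> 1
  row 30 [11110]: clauses=FTTTT -> 0
  row 31 [11111]: clauses=TTTTT -> 1
Full result column, 8 rows per line (x1,x2 fixed per line; x3,x4,x5 runs 000..111 left to right):
  rows 0-7 [x1,x2=00]: 00000000  (ones: 0)
  rows 8-15 [x1,x2=01]: 00000000  (ones: 0)
  rows 16-23 [x1,x2=10]: 11110101  (ones: 6)
  rows 24-31 [x1,x2=11]: 00110101  (ones: 4)
Satisfying assignments = 0+0+6+4 = 10

10


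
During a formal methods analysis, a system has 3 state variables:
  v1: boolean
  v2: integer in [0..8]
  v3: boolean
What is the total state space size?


State space = product of domain sizes of all variables.
Domain sizes:
  v1 (boolean): 2
  v2 (integer in [0..8]): 9
  v3 (boolean): 2
Product = 2 * 9 * 2 = 36

36


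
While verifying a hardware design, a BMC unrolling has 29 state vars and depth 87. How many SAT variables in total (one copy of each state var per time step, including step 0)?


BMC unrolls to depth k, creating one copy of each state var for steps 0..k.
Step count = 87 + 1 = 88 (steps 0 through 87)
Vars per step = 29
Total = 29 * 88 = 2552

2552


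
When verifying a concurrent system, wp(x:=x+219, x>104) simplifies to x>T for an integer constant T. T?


Formula: wp(x:=E, P) = P[E/x] (substitute E for x in postcondition)
Step 1: Postcondition: x>104
Step 2: Substitute x+219 for x: x+219>104
Step 3: Solve for x: x > 104-219 = -115

-115


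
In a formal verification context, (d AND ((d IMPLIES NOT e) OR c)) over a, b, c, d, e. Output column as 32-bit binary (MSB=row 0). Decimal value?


Formula: (d AND ((d IMPLIES NOT e) OR c)) over a, b, c, d, e (32 rows)
Evaluate each row (bits = a,b,c,d,e, MSB first):
  row 0 [00000]: (0 AND ((0 IMPLIES NOT 0) OR 0)) -> 0
  row 1 [00001]: (0 AND ((0 IMPLIES NOT 1) OR 0)) -> 0
  row 2 [00010]: (1 AND ((1 IMPLIES NOT 0) OR 0)) -> 1
  row 3 [00011]: (1 AND ((1 IMPLIES NOT 1) OR 0)) -> 0
  row 4 [00100]: (0 AND ((0 IMPLIES NOT 0) OR 1)) -> 0
  row 5 [00101]: (0 AND ((0 IMPLIES NOT 1) OR 1)) -> 0
  row 6 [00110]: (1 AND ((1 IMPLIES NOT 0) OR 1)) -> 1
  row 7 [00111]: (1 AND ((1 IMPLIES NOT 1) OR 1)) -> 1
  row 8 [01000]: (0 AND ((0 IMPLIES NOT 0) OR 0)) -> 0
  row 9 [01001]: (0 AND ((0 IMPLIES NOT 1) OR 0)) -> 0
  row 10 [01010]: (1 AND ((1 IMPLIES NOT 0) OR 0)) -> 1
  row 11 [01011]: (1 AND ((1 IMPLIES NOT 1) OR 0)) -> 0
  row 12 [01100]: (0 AND ((0 IMPLIES NOT 0) OR 1)) -> 0
  row 13 [01101]: (0 AND ((0 IMPLIES NOT 1) OR 1)) -> 0
  row 14 [01110]: (1 AND ((1 IMPLIES NOT 0) OR 1)) -> 1
  row 15 [01111]: (1 AND ((1 IMPLIES NOT 1) OR 1)) -> 1
  row 16 [10000]: (0 AND ((0 IMPLIES NOT 0) OR 0)) -> 0
  row 17 [10001]: (0 AND ((0 IMPLIES NOT 1) OR 0)) -> 0
  row 18 [10010]: (1 AND ((1 IMPLIES NOT 0) OR 0)) -> 1
  row 19 [10011]: (1 AND ((1 IMPLIES NOT 1) OR 0)) -> 0
  row 20 [10100]: (0 AND ((0 IMPLIES NOT 0) OR 1)) -> 0
  row 21 [10101]: (0 AND ((0 IMPLIES NOT 1) OR 1)) -> 0
  row 22 [10110]: (1 AND ((1 IMPLIES NOT 0) OR 1)) -> 1
  row 23 [10111]: (1 AND ((1 IMPLIES NOT 1) OR 1)) -> 1
  row 24 [11000]: (0 AND ((0 IMPLIES NOT 0) OR 0)) -> 0
  row 25 [11001]: (0 AND ((0 IMPLIES NOT 1) OR 0)) -> 0
  row 26 [11010]: (1 AND ((1 IMPLIES NOT 0) OR 0)) -> 1
  row 27 [11011]: (1 AND ((1 IMPLIES NOT 1) OR 0)) -> 0
  row 28 [11100]: (0 AND ((0 IMPLIES NOT 0) OR 1)) -> 0
  row 29 [11101]: (0 AND ((0 IMPLIES NOT 1) OR 1)) -> 0
  row 30 [11110]: (1 AND ((1 IMPLIES NOT 0) OR 1)) -> 1
  row 31 [11111]: (1 AND ((1 IMPLIES NOT 1) OR 1)) -> 1
Full result column, 4 rows per line (a,b,c fixed per line; d,e runs 00..11 left to right):
  rows 0-3 [a,b,c=000]: 0010  = hex 2
  rows 4-7 [a,b,c=001]: 0011  = hex 3
  rows 8-11 [a,b,c=010]: 0010  = hex 2
  rows 12-15 [a,b,c=011]: 0011  = hex 3
  rows 16-19 [a,b,c=100]: 0010  = hex 2
  rows 20-23 [a,b,c=101]: 0011  = hex 3
  rows 24-27 [a,b,c=110]: 0010  = hex 2
  rows 28-31 [a,b,c=111]: 0011  = hex 3
Output column (row 0 .. row 31) = 00100011001000110010001100100011
Output column grouped in 4s = 0010 0011 0010 0011 0010 0011 0010 0011 = 0x23232323
Convert to decimal digit by digit (value = value*16 + digit):
  2 -> 2
  2*16 + 3 = 35
  35*16 + 2 = 562
  562*16 + 3 = 8995
  8995*16 + 2 = 143922
  143922*16 + 3 = 2302755
  2302755*16 + 2 = 36844082
  36844082*16 + 3 = 589505315
Decimal = 589505315

589505315


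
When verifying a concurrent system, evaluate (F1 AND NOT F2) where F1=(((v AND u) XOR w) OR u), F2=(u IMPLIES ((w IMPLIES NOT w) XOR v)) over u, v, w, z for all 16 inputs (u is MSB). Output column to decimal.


F1 = (((v AND u) XOR w) OR u)
F2 = (u IMPLIES ((w IMPLIES NOT w) XOR v))
Counterexample to F1=>F2 is where F1=1 and F2=0.
Evaluate each row (bits = u,v,w,z, MSB first):
  row 0 [0000]: F1=0 F2=1 -> F1&~F2 -> 0
  row 1 [0001]: F1=0 F2=1 -> F1&~F2 -> 0
  row 2 [0010]: F1=1 F2=1 -> F1&~F2 -> 0
  row 3 [0011]: F1=1 F2=1 -> F1&~F2 -> 0
  row 4 [0100]: F1=0 F2=1 -> F1&~F2 -> 0
  row 5 [0101]: F1=0 F2=1 -> F1&~F2 -> 0
  row 6 [0110]: F1=1 F2=1 -> F1&~F2 -> 0
  row 7 [0111]: F1=1 F2=1 -> F1&~F2 -> 0
  row 8 [1000]: F1=1 F2=1 -> F1&~F2 -> 0
  row 9 [1001]: F1=1 F2=1 -> F1&~F2 -> 0
  row 10 [1010]: F1=1 F2=0 -> F1&~F2 -> 1
  row 11 [1011]: F1=1 F2=0 -> F1&~F2 -> 1
  row 12 [1100]: F1=1 F2=0 -> F1&~F2 -> 1
  row 13 [1101]: F1=1 F2=0 -> F1&~F2 -> 1
  row 14 [1110]: F1=1 F2=1 -> F1&~F2 -> 0
  row 15 [1111]: F1=1 F2=1 -> F1&~F2 -> 0
Full result column, 4 rows per line (u,v fixed per line; w,z runs 00..11 left to right):
  rows 0-3 [u,v=00]: 0000  = hex 0
  rows 4-7 [u,v=01]: 0000  = hex 0
  rows 8-11 [u,v=10]: 0011  = hex 3
  rows 12-15 [u,v=11]: 1100  = hex C
Counterexample vector (row 0 .. row 15) = 0000000000111100
Output column grouped in 4s = 0000 0000 0011 1100 = 0x003C
Convert to decimal digit by digit (value = value*16 + digit):
  0 -> 0
  0*16 + 0 = 0
  0*16 + 3 = 3
  3*16 + 12 (C) = 60
Decimal = 60

60


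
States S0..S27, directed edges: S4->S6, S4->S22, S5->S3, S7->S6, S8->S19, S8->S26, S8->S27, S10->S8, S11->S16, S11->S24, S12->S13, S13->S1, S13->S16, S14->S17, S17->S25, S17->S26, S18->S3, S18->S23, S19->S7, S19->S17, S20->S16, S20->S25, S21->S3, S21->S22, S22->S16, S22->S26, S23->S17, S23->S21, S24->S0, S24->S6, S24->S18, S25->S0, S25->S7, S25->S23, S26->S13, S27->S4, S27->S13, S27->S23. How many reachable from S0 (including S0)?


BFS from S0:
  layer 0: {S0}
Reachable set: {S0}
Count = 1

1


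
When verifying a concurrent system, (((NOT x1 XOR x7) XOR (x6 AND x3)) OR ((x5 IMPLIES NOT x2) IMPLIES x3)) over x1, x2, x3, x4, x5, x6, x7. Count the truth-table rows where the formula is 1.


Formula: (((NOT x1 XOR x7) XOR (x6 AND x3)) OR ((x5 IMPLIES NOT x2) IMPLIES x3)) over 7 vars (128 rows)
Evaluate each row (x1, x2, x3, x4, x5, x6, x7 as bits, MSB first):
  row 0 [0000000]: (((NOT 0 XOR 0) XOR (0 AND 0)) OR ((0 IMPLIES NOT 0) IMPLIES 0)) -> 1
  row 1 [0000001]: (((NOT 0 XOR 1) XOR (0 AND 0)) OR ((0 IMPLIES NOT 0) IMPLIES 0)) -> 0
  row 2 [0000010]: (((NOT 0 XOR 0) XOR (1 AND 0)) OR ((0 IMPLIES NOT 0) IMPLIES 0)) -> 1
  row 3 [0000011]: (((NOT 0 XOR 1) XOR (1 AND 0)) OR ((0 IMPLIES NOT 0) IMPLIES 0)) -> 0
  row 4 [0000100]: (((NOT 0 XOR 0) XOR (0 AND 0)) OR ((1 IMPLIES NOT 0) IMPLIES 0)) -> 1
  (every remaining row is evaluated the same way; all 128 results are listed next)
Full result column, 8 rows per line (x1,x2,x3,x4 fixed per line; x5,x6,x7 runs 000..111 left to right):
  rows 0-7 [x1,x2,x3,x4=0000]: 10101010  (ones: 4)
  rows 8-15 [x1,x2,x3,x4=0001]: 10101010  (ones: 4)
  rows 16-23 [x1,x2,x3,x4=0010]: 11111111  (ones: 8)
  rows 24-31 [x1,x2,x3,x4=0011]: 11111111  (ones: 8)
  rows 32-39 [x1,x2,x3,x4=0100]: 10101111  (ones: 6)
  rows 40-47 [x1,x2,x3,x4=0101]: 10101111  (ones: 6)
  rows 48-55 [x1,x2,x3,x4=0110]: 11111111  (ones: 8)
  rows 56-63 [x1,x2,x3,x4=0111]: 11111111  (ones: 8)
  rows 64-71 [x1,x2,x3,x4=1000]: 01010101  (ones: 4)
  rows 72-79 [x1,x2,x3,x4=1001]: 01010101  (ones: 4)
  rows 80-87 [x1,x2,x3,x4=1010]: 11111111  (ones: 8)
  rows 88-95 [x1,x2,x3,x4=1011]: 11111111  (ones: 8)
  rows 96-103 [x1,x2,x3,x4=1100]: 01011111  (ones: 6)
  rows 104-111 [x1,x2,x3,x4=1101]: 01011111  (ones: 6)
  rows 112-119 [x1,x2,x3,x4=1110]: 11111111  (ones: 8)
  rows 120-127 [x1,x2,x3,x4=1111]: 11111111  (ones: 8)
Count of 1-rows = 4+4+8+8+6+6+8+8+4+4+8+8+6+6+8+8 = 104

104


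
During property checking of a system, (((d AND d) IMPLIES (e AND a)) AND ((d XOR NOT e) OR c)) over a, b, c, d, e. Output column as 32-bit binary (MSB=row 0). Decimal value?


Formula: (((d AND d) IMPLIES (e AND a)) AND ((d XOR NOT e) OR c)) over a, b, c, d, e (32 rows)
Evaluate each row (bits = a,b,c,d,e, MSB first):
  row 0 [00000]: (((0 AND 0) IMPLIES (0 AND 0)) AND ((0 XOR NOT 0) OR 0)) -> 1
  row 1 [00001]: (((0 AND 0) IMPLIES (1 AND 0)) AND ((0 XOR NOT 1) OR 0)) -> 0
  row 2 [00010]: (((1 AND 1) IMPLIES (0 AND 0)) AND ((1 XOR NOT 0) OR 0)) -> 0
  row 3 [00011]: (((1 AND 1) IMPLIES (1 AND 0)) AND ((1 XOR NOT 1) OR 0)) -> 0
  row 4 [00100]: (((0 AND 0) IMPLIES (0 AND 0)) AND ((0 XOR NOT 0) OR 1)) -> 1
  row 5 [00101]: (((0 AND 0) IMPLIES (1 AND 0)) AND ((0 XOR NOT 1) OR 1)) -> 1
  row 6 [00110]: (((1 AND 1) IMPLIES (0 AND 0)) AND ((1 XOR NOT 0) OR 1)) -> 0
  row 7 [00111]: (((1 AND 1) IMPLIES (1 AND 0)) AND ((1 XOR NOT 1) OR 1)) -> 0
  row 8 [01000]: (((0 AND 0) IMPLIES (0 AND 0)) AND ((0 XOR NOT 0) OR 0)) -> 1
  row 9 [01001]: (((0 AND 0) IMPLIES (1 AND 0)) AND ((0 XOR NOT 1) OR 0)) -> 0
  row 10 [01010]: (((1 AND 1) IMPLIES (0 AND 0)) AND ((1 XOR NOT 0) OR 0)) -> 0
  row 11 [01011]: (((1 AND 1) IMPLIES (1 AND 0)) AND ((1 XOR NOT 1) OR 0)) -> 0
  row 12 [01100]: (((0 AND 0) IMPLIES (0 AND 0)) AND ((0 XOR NOT 0) OR 1)) -> 1
  row 13 [01101]: (((0 AND 0) IMPLIES (1 AND 0)) AND ((0 XOR NOT 1) OR 1)) -> 1
  row 14 [01110]: (((1 AND 1) IMPLIES (0 AND 0)) AND ((1 XOR NOT 0) OR 1)) -> 0
  row 15 [01111]: (((1 AND 1) IMPLIES (1 AND 0)) AND ((1 XOR NOT 1) OR 1)) -> 0
  row 16 [10000]: (((0 AND 0) IMPLIES (0 AND 1)) AND ((0 XOR NOT 0) OR 0)) -> 1
  row 17 [10001]: (((0 AND 0) IMPLIES (1 AND 1)) AND ((0 XOR NOT 1) OR 0)) -> 0
  row 18 [10010]: (((1 AND 1) IMPLIES (0 AND 1)) AND ((1 XOR NOT 0) OR 0)) -> 0
  row 19 [10011]: (((1 AND 1) IMPLIES (1 AND 1)) AND ((1 XOR NOT 1) OR 0)) -> 1
  row 20 [10100]: (((0 AND 0) IMPLIES (0 AND 1)) AND ((0 XOR NOT 0) OR 1)) -> 1
  row 21 [10101]: (((0 AND 0) IMPLIES (1 AND 1)) AND ((0 XOR NOT 1) OR 1)) -> 1
  row 22 [10110]: (((1 AND 1) IMPLIES (0 AND 1)) AND ((1 XOR NOT 0) OR 1)) -> 0
  row 23 [10111]: (((1 AND 1) IMPLIES (1 AND 1)) AND ((1 XOR NOT 1) OR 1)) -> 1
  row 24 [11000]: (((0 AND 0) IMPLIES (0 AND 1)) AND ((0 XOR NOT 0) OR 0)) -> 1
  row 25 [11001]: (((0 AND 0) IMPLIES (1 AND 1)) AND ((0 XOR NOT 1) OR 0)) -> 0
  row 26 [11010]: (((1 AND 1) IMPLIES (0 AND 1)) AND ((1 XOR NOT 0) OR 0)) -> 0
  row 27 [11011]: (((1 AND 1) IMPLIES (1 AND 1)) AND ((1 XOR NOT 1) OR 0)) -> 1
  row 28 [11100]: (((0 AND 0) IMPLIES (0 AND 1)) AND ((0 XOR NOT 0) OR 1)) -> 1
  row 29 [11101]: (((0 AND 0) IMPLIES (1 AND 1)) AND ((0 XOR NOT 1) OR 1)) -> 1
  row 30 [11110]: (((1 AND 1) IMPLIES (0 AND 1)) AND ((1 XOR NOT 0) OR 1)) -> 0
  row 31 [11111]: (((1 AND 1) IMPLIES (1 AND 1)) AND ((1 XOR NOT 1) OR 1)) -> 1
Full result column, 4 rows per line (a,b,c fixed per line; d,e runs 00..11 left to right):
  rows 0-3 [a,b,c=000]: 1000  = hex 8
  rows 4-7 [a,b,c=001]: 1100  = hex C
  rows 8-11 [a,b,c=010]: 1000  = hex 8
  rows 12-15 [a,b,c=011]: 1100  = hex C
  rows 16-19 [a,b,c=100]: 1001  = hex 9
  rows 20-23 [a,b,c=101]: 1101  = hex D
  rows 24-27 [a,b,c=110]: 1001  = hex 9
  rows 28-31 [a,b,c=111]: 1101  = hex D
Output column (row 0 .. row 31) = 10001100100011001001110110011101
Output column grouped in 4s = 1000 1100 1000 1100 1001 1101 1001 1101 = 0x8C8C9D9D
Convert to decimal digit by digit (value = value*16 + digit):
  8 -> 8
  8*16 + 12 (C) = 140
  140*16 + 8 = 2248
  2248*16 + 12 (C) = 35980
  35980*16 + 9 = 575689
  575689*16 + 13 (D) = 9211037
  9211037*16 + 9 = 147376601
  147376601*16 + 13 (D) = 2358025629
Decimal = 2358025629

2358025629


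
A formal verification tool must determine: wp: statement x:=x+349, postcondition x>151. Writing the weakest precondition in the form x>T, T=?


Formula: wp(x:=E, P) = P[E/x] (substitute E for x in postcondition)
Step 1: Postcondition: x>151
Step 2: Substitute x+349 for x: x+349>151
Step 3: Solve for x: x > 151-349 = -198

-198


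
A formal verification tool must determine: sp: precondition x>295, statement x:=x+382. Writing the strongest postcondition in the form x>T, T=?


Formula: sp(P, x:=E) = exists old_x. (x = E[old_x/x]) AND P[old_x/x] (old_x is the value of x before the assignment; eliminate old_x by solving x = E[old_x/x] for old_x)
Step 1: Precondition P: x>295, i.e. old_x > 295
Step 2: Assignment gives x = old_x + 382, so old_x = x - 382
Step 3: Substitute into P: x - 382 > 295
Step 4: Simplify: x > 295+382 = 677

677


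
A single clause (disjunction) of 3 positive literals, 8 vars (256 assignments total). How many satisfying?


Step 1: Total=2^8=256
Step 2: Unsat when all 3 false: 2^5=32
Step 3: Sat=256-32=224

224


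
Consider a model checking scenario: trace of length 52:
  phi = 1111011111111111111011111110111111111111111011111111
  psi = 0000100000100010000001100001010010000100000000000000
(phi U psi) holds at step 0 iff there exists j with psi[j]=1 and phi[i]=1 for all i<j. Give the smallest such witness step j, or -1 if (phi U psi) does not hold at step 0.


(phi U psi) at 0: need smallest j with psi[j]=1 and phi[i]=1 for all i in [0,j).
Scan from step 0:
  step 0: phi=1, psi=0 -> continue
  step 1: phi=1, psi=0 -> continue
  step 2: phi=1, psi=0 -> continue
  step 3: phi=1, psi=0 -> continue
  step 4: psi=1 and phi held for [0,4) -> witness found
Witness step = 4

4


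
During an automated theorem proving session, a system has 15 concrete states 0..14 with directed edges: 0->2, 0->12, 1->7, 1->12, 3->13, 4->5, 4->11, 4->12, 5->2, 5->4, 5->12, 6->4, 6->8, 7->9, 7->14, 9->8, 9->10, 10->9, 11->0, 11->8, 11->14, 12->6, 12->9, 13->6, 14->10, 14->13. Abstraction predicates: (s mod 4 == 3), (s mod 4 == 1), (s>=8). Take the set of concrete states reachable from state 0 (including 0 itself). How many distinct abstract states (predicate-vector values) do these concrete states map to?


BFS from 0:
Concrete reachable: {0, 2, 4, 5, 6, 8, 9, 10, 11, 12, 13, 14}
Abstract via predicates (s mod 4 == 3), (s mod 4 == 1), (s>=8):
  (0,0,0) <- {0, 2, 4, 6}
  (0,0,1) <- {8, 10, 12, 14}
  (0,1,0) <- {5}
  (0,1,1) <- {9, 13}
  (1,0,1) <- {11}
Distinct abstract states = 5

5


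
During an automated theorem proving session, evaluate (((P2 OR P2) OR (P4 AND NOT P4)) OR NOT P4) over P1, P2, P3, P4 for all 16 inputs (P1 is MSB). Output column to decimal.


Formula: (((P2 OR P2) OR (P4 AND NOT P4)) OR NOT P4) over P1, P2, P3, P4 (16 rows)
Evaluate each row (bits = P1,P2,P3,P4, MSB first):
  row 0 [0000]: (((0 OR 0) OR (0 AND NOT 0)) OR NOT 0) -> 1
  row 1 [0001]: (((0 OR 0) OR (1 AND NOT 1)) OR NOT 1) -> 0
  row 2 [0010]: (((0 OR 0) OR (0 AND NOT 0)) OR NOT 0) -> 1
  row 3 [0011]: (((0 OR 0) OR (1 AND NOT 1)) OR NOT 1) -> 0
  row 4 [0100]: (((1 OR 1) OR (0 AND NOT 0)) OR NOT 0) -> 1
  row 5 [0101]: (((1 OR 1) OR (1 AND NOT 1)) OR NOT 1) -> 1
  row 6 [0110]: (((1 OR 1) OR (0 AND NOT 0)) OR NOT 0) -> 1
  row 7 [0111]: (((1 OR 1) OR (1 AND NOT 1)) OR NOT 1) -> 1
  row 8 [1000]: (((0 OR 0) OR (0 AND NOT 0)) OR NOT 0) -> 1
  row 9 [1001]: (((0 OR 0) OR (1 AND NOT 1)) OR NOT 1) -> 0
  row 10 [1010]: (((0 OR 0) OR (0 AND NOT 0)) OR NOT 0) -> 1
  row 11 [1011]: (((0 OR 0) OR (1 AND NOT 1)) OR NOT 1) -> 0
  row 12 [1100]: (((1 OR 1) OR (0 AND NOT 0)) OR NOT 0) -> 1
  row 13 [1101]: (((1 OR 1) OR (1 AND NOT 1)) OR NOT 1) -> 1
  row 14 [1110]: (((1 OR 1) OR (0 AND NOT 0)) OR NOT 0) -> 1
  row 15 [1111]: (((1 OR 1) OR (1 AND NOT 1)) OR NOT 1) -> 1
Full result column, 4 rows per line (P1,P2 fixed per line; P3,P4 runs 00..11 left to right):
  rows 0-3 [P1,P2=00]: 1010  = hex A
  rows 4-7 [P1,P2=01]: 1111  = hex F
  rows 8-11 [P1,P2=10]: 1010  = hex A
  rows 12-15 [P1,P2=11]: 1111  = hex F
Output column (row 0 .. row 15) = 1010111110101111
Output column grouped in 4s = 1010 1111 1010 1111 = 0xAFAF
Convert to decimal digit by digit (value = value*16 + digit):
  A -> 10
  10*16 + 15 (F) = 175
  175*16 + 10 (A) = 2810
  2810*16 + 15 (F) = 44975
Decimal = 44975

44975


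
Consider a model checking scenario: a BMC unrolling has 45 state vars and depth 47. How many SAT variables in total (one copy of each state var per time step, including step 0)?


BMC unrolls to depth k, creating one copy of each state var for steps 0..k.
Step count = 47 + 1 = 48 (steps 0 through 47)
Vars per step = 45
Total = 45 * 48 = 2160

2160


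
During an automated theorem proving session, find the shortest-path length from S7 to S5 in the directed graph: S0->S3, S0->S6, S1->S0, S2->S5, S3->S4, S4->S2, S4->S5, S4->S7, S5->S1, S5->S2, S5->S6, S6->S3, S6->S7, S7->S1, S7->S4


BFS layer-by-layer from S7:
  dist 0: {S7}
  dist 1: {S1, S4}
  dist 2: {S0, S2, S5}
  -> S5 reached at distance 2
Shortest path length = 2

2


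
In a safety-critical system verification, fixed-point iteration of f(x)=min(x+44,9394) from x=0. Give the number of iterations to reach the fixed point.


Step 1: x=0, cap=9394, increment=44
Step 2: x grows by 44 each step until capped at 9394; fixed point is x=9394
Step 3: iterations = ceil(9394/44) = 214

214


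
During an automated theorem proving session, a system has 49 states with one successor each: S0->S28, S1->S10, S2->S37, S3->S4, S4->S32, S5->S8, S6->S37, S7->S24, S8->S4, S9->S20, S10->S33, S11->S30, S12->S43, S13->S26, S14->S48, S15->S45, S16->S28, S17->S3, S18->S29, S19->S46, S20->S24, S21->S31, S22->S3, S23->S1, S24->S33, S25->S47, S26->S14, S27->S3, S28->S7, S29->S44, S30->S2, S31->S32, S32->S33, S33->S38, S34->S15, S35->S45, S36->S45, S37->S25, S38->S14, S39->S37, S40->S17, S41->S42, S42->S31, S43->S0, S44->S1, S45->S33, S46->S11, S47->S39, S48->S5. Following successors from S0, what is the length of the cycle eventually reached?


Trace from S0 until a state repeats:
  S0 -> S28 -> S7 -> S24 -> S33 -> S38 -> S14 -> S48 -> S5 -> S8 -> S4 -> S32 -> S33
S33 first seen at step 4, revisited at step 12.
Cycle length = 12 - 4 = 8

8


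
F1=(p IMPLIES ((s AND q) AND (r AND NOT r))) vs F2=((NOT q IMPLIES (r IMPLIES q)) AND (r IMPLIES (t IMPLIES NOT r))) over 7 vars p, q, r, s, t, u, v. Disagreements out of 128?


F1 = (p IMPLIES ((s AND q) AND (r AND NOT r)))
F2 = ((NOT q IMPLIES (r IMPLIES q)) AND (r IMPLIES (t IMPLIES NOT r)))
Evaluate both on each of 128 rows (bits = p,q,r,s,t,u,v):
  row 0 [0000000]: F1=1 F2=1 -> 0
  row 1 [0000001]: F1=1 F2=1 -> 0
  row 2 [0000010]: F1=1 F2=1 -> 0
  row 3 [0000011]: F1=1 F2=1 -> 0
  row 4 [0000100]: F1=1 F2=1 -> 0
  (every remaining row is evaluated the same way; all 128 results are listed next)
Full result column, 8 rows per line (p,q,r,s fixed per line; t,u,v runs 000..111 left to right):
  rows 0-7 [p,q,r,s=0000]: 00000000  (ones: 0)
  rows 8-15 [p,q,r,s=0001]: 00000000  (ones: 0)
  rows 16-23 [p,q,r,s=0010]: 11111111  (ones: 8)
  rows 24-31 [p,q,r,s=0011]: 11111111  (ones: 8)
  rows 32-39 [p,q,r,s=0100]: 00000000  (ones: 0)
  rows 40-47 [p,q,r,s=0101]: 00000000  (ones: 0)
  rows 48-55 [p,q,r,s=0110]: 00001111  (ones: 4)
  rows 56-63 [p,q,r,s=0111]: 00001111  (ones: 4)
  rows 64-71 [p,q,r,s=1000]: 11111111  (ones: 8)
  rows 72-79 [p,q,r,s=1001]: 11111111  (ones: 8)
  rows 80-87 [p,q,r,s=1010]: 00000000  (ones: 0)
  rows 88-95 [p,q,r,s=1011]: 00000000  (ones: 0)
  rows 96-103 [p,q,r,s=1100]: 11111111  (ones: 8)
  rows 104-111 [p,q,r,s=1101]: 11111111  (ones: 8)
  rows 112-119 [p,q,r,s=1110]: 11110000  (ones: 4)
  rows 120-127 [p,q,r,s=1111]: 11110000  (ones: 4)
Disagreements = 0+0+8+8+0+0+4+4+8+8+0+0+8+8+4+4 = 64

64


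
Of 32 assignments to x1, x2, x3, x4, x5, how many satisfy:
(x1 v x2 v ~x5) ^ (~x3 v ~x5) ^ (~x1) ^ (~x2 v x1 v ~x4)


CNF with 4 clauses over 5 vars (32 assignments).
An assignment satisfies CNF iff every clause has >=1 true literal.
Check each row (bits = x1,x2,x3,x4,x5; clause T/F shown):
  row 0 [00000]: clauses=TTTT -> 1
  row 1 [00001]: clauses=FTTT -> 0
  row 2 [00010]: clauses=TTTT -> 1
  row 3 [00011]: clauses=FTTT -> 0
  row 4 [00100]: clauses=TTTT -> 1
  row 5 [00101]: clauses=FFTT -> 0
  row 6 [00110]: clauses=TTTT -> 1
  row 7 [00111]: clauses=FFTT -> 0
  row 8 [01000]: clauses=TTTT -> 1
  row 9 [01001]: clauses=TTTT -> 1
  row 10 [01010]: clauses=TTTF -> 0
  row 11 [01011]: clauses=TTTF -> 0
  row 12 [01100]: clauses=TTTT -> 1
  row 13 [01101]: clauses=TFTT -> 0
  row 14 [01110]: clauses=TTTF -> 0
  row 15 [01111]: clauses=TFTF -> 0
  row 16 [10000]: clauses=TTFT -> 0
  row 17 [10001]: clauses=TTFT -> 0
  row 18 [10010]: clauses=TTFT -> 0
  row 19 [10011]: clauses=TTFT -> 0
  row 20 [10100]: clauses=TTFT -> 0
  row 21 [10101]: clauses=TFFT -> 0
  row 22 [10110]: clauses=TTFT -> 0
  row 23 [10111]: clauses=TFFT -> 0
  row 24 [11000]: clauses=TTFT -> 0
  row 25 [11001]: clauses=TTFT -> 0
  row 26 [11010]: clauses=TTFT -> 0
  row 27 [11011]: clauses=TTFT -> 0
  row 28 [11100]: clauses=TTFT -> 0
  row 29 [11101]: clauses=TFFT -> 0
  row 30 [11110]: clauses=TTFT -> 0
  row 31 [11111]: clauses=TFFT -> 0
Full result column, 8 rows per line (x1,x2 fixed per line; x3,x4,x5 runs 000..111 left to right):
  rows 0-7 [x1,x2=00]: 10101010  (ones: 4)
  rows 8-15 [x1,x2=01]: 11001000  (ones: 3)
  rows 16-23 [x1,x2=10]: 00000000  (ones: 0)
  rows 24-31 [x1,x2=11]: 00000000  (ones: 0)
Satisfying assignments = 4+3+0+0 = 7

7


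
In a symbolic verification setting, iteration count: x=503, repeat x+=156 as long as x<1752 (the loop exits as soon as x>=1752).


Step 1: x goes from 503 toward 1752 by 156; the body runs while x<1752, so iterations = ceil((bound-start)/step)
Step 2: Distance=1249
Step 3: ceil(1249/156)=9

9


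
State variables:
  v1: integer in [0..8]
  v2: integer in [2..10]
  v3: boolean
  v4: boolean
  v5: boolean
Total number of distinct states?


State space = product of domain sizes of all variables.
Domain sizes:
  v1 (integer in [0..8]): 9
  v2 (integer in [2..10]): 9
  v3 (boolean): 2
  v4 (boolean): 2
  v5 (boolean): 2
Product = 9 * 9 * 2 * 2 * 2 = 648

648


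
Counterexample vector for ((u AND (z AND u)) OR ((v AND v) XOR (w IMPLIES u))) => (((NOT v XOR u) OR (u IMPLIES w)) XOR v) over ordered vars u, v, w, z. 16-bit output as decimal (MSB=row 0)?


F1 = ((u AND (z AND u)) OR ((v AND v) XOR (w IMPLIES u)))
F2 = (((NOT v XOR u) OR (u IMPLIES w)) XOR v)
Counterexample to F1=>F2 is where F1=1 and F2=0.
Evaluate each row (bits = u,v,w,z, MSB first):
  row 0 [0000]: F1=1 F2=1 -> F1&~F2 -> 0
  row 1 [0001]: F1=1 F2=1 -> F1&~F2 -> 0
  row 2 [0010]: F1=0 F2=1 -> F1&~F2 -> 0
  row 3 [0011]: F1=0 F2=1 -> F1&~F2 -> 0
  row 4 [0100]: F1=0 F2=0 -> F1&~F2 -> 0
  row 5 [0101]: F1=0 F2=0 -> F1&~F2 -> 0
  row 6 [0110]: F1=1 F2=0 -> F1&~F2 -> 1
  row 7 [0111]: F1=1 F2=0 -> F1&~F2 -> 1
  row 8 [1000]: F1=1 F2=0 -> F1&~F2 -> 1
  row 9 [1001]: F1=1 F2=0 -> F1&~F2 -> 1
  row 10 [1010]: F1=1 F2=1 -> F1&~F2 -> 0
  row 11 [1011]: F1=1 F2=1 -> F1&~F2 -> 0
  row 12 [1100]: F1=0 F2=0 -> F1&~F2 -> 0
  row 13 [1101]: F1=1 F2=0 -> F1&~F2 -> 1
  row 14 [1110]: F1=0 F2=0 -> F1&~F2 -> 0
  row 15 [1111]: F1=1 F2=0 -> F1&~F2 -> 1
Full result column, 4 rows per line (u,v fixed per line; w,z runs 00..11 left to right):
  rows 0-3 [u,v=00]: 0000  = hex 0
  rows 4-7 [u,v=01]: 0011  = hex 3
  rows 8-11 [u,v=10]: 1100  = hex C
  rows 12-15 [u,v=11]: 0101  = hex 5
Counterexample vector (row 0 .. row 15) = 0000001111000101
Output column grouped in 4s = 0000 0011 1100 0101 = 0x03C5
Convert to decimal digit by digit (value = value*16 + digit):
  0 -> 0
  0*16 + 3 = 3
  3*16 + 12 (C) = 60
  60*16 + 5 = 965
Decimal = 965

965


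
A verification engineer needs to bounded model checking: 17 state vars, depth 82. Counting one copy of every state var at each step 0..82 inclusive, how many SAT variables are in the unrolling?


BMC unrolls to depth k, creating one copy of each state var for steps 0..k.
Step count = 82 + 1 = 83 (steps 0 through 82)
Vars per step = 17
Total = 17 * 83 = 1411

1411


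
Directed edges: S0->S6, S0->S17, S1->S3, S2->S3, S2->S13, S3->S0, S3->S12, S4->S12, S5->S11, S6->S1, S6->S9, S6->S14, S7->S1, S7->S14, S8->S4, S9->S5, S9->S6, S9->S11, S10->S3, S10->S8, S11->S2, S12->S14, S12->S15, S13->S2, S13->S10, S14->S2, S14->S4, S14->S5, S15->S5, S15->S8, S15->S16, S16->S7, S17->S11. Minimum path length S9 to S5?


BFS layer-by-layer from S9:
  dist 0: {S9}
  dist 1: {S5, S6, S11}
  -> S5 reached at distance 1
Shortest path length = 1

1


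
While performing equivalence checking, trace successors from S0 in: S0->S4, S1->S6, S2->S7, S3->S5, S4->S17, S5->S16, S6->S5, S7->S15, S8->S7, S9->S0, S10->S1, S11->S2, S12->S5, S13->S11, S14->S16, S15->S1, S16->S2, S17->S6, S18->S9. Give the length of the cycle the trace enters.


Trace from S0 until a state repeats:
  S0 -> S4 -> S17 -> S6 -> S5 -> S16 -> S2 -> S7 -> S15 -> S1 -> S6
S6 first seen at step 3, revisited at step 10.
Cycle length = 10 - 3 = 7

7


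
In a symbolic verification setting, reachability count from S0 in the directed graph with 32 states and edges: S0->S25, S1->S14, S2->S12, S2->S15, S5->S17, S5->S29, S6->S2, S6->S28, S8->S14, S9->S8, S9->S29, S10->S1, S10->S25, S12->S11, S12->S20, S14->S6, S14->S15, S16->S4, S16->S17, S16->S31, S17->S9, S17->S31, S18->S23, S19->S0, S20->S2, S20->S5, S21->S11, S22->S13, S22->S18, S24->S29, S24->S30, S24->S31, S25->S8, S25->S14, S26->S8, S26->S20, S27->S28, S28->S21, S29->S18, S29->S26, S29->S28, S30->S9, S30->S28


BFS from S0:
  layer 0: {S0}
  layer 1: {S25}
  layer 2: {S8, S14}
  layer 3: {S6, S15}
  layer 4: {S2, S28}
  layer 5: {S12, S21}
  layer 6: {S11, S20}
  layer 7: {S5}
  layer 8: {S17, S29}
  layer 9: {S9, S18, S26, S31}
  layer 10: {S23}
Reachable set: {S0, S2, S5, S6, S8, S9, S11, S12, S14, S15, S17, S18, S20, S21, S23, S25, S26, S28, S29, S31}
Count = 20

20


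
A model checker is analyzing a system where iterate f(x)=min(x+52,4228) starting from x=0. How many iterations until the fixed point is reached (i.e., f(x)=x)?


Step 1: x=0, cap=4228, increment=52
Step 2: x grows by 52 each step until capped at 4228; fixed point is x=4228
Step 3: iterations = ceil(4228/52) = 82

82


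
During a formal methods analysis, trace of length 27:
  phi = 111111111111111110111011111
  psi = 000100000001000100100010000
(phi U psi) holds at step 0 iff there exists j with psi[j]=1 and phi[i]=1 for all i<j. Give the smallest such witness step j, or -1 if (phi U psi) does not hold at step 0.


(phi U psi) at 0: need smallest j with psi[j]=1 and phi[i]=1 for all i in [0,j).
Scan from step 0:
  step 0: phi=1, psi=0 -> continue
  step 1: phi=1, psi=0 -> continue
  step 2: phi=1, psi=0 -> continue
  step 3: psi=1 and phi held for [0,3) -> witness found
Witness step = 3

3


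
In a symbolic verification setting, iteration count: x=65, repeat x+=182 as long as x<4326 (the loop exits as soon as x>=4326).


Step 1: x goes from 65 toward 4326 by 182; the body runs while x<4326, so iterations = ceil((bound-start)/step)
Step 2: Distance=4261
Step 3: ceil(4261/182)=24

24


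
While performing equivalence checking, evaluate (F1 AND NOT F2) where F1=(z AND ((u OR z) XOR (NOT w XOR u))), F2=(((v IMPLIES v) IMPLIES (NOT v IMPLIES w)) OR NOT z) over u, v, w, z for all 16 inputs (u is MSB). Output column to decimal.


F1 = (z AND ((u OR z) XOR (NOT w XOR u)))
F2 = (((v IMPLIES v) IMPLIES (NOT v IMPLIES w)) OR NOT z)
Counterexample to F1=>F2 is where F1=1 and F2=0.
Evaluate each row (bits = u,v,w,z, MSB first):
  row 0 [0000]: F1=0 F2=1 -> F1&~F2 -> 0
  row 1 [0001]: F1=0 F2=0 -> F1&~F2 -> 0
  row 2 [0010]: F1=0 F2=1 -> F1&~F2 -> 0
  row 3 [0011]: F1=1 F2=1 -> F1&~F2 -> 0
  row 4 [0100]: F1=0 F2=1 -> F1&~F2 -> 0
  row 5 [0101]: F1=0 F2=1 -> F1&~F2 -> 0
  row 6 [0110]: F1=0 F2=1 -> F1&~F2 -> 0
  row 7 [0111]: F1=1 F2=1 -> F1&~F2 -> 0
  row 8 [1000]: F1=0 F2=1 -> F1&~F2 -> 0
  row 9 [1001]: F1=1 F2=0 -> F1&~F2 -> 1
  row 10 [1010]: F1=0 F2=1 -> F1&~F2 -> 0
  row 11 [1011]: F1=0 F2=1 -> F1&~F2 -> 0
  row 12 [1100]: F1=0 F2=1 -> F1&~F2 -> 0
  row 13 [1101]: F1=1 F2=1 -> F1&~F2 -> 0
  row 14 [1110]: F1=0 F2=1 -> F1&~F2 -> 0
  row 15 [1111]: F1=0 F2=1 -> F1&~F2 -> 0
Full result column, 4 rows per line (u,v fixed per line; w,z runs 00..11 left to right):
  rows 0-3 [u,v=00]: 0000  = hex 0
  rows 4-7 [u,v=01]: 0000  = hex 0
  rows 8-11 [u,v=10]: 0100  = hex 4
  rows 12-15 [u,v=11]: 0000  = hex 0
Counterexample vector (row 0 .. row 15) = 0000000001000000
Output column grouped in 4s = 0000 0000 0100 0000 = 0x0040
Convert to decimal digit by digit (value = value*16 + digit):
  0 -> 0
  0*16 + 0 = 0
  0*16 + 4 = 4
  4*16 + 0 = 64
Decimal = 64

64


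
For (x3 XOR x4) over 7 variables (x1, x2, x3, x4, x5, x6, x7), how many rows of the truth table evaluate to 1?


Formula: (x3 XOR x4) over 7 vars (128 rows)
Evaluate each row (x1, x2, x3, x4, x5, x6, x7 as bits, MSB first):
  row 0 [0000000]: (0 XOR 0) -> 0
  row 1 [0000001]: (0 XOR 0) -> 0
  row 2 [0000010]: (0 XOR 0) -> 0
  row 3 [0000011]: (0 XOR 0) -> 0
  row 4 [0000100]: (0 XOR 0) -> 0
  (every remaining row is evaluated the same way; all 128 results are listed next)
Full result column, 8 rows per line (x1,x2,x3,x4 fixed per line; x5,x6,x7 runs 000..111 left to right):
  rows 0-7 [x1,x2,x3,x4=0000]: 00000000  (ones: 0)
  rows 8-15 [x1,x2,x3,x4=0001]: 11111111  (ones: 8)
  rows 16-23 [x1,x2,x3,x4=0010]: 11111111  (ones: 8)
  rows 24-31 [x1,x2,x3,x4=0011]: 00000000  (ones: 0)
  rows 32-39 [x1,x2,x3,x4=0100]: 00000000  (ones: 0)
  rows 40-47 [x1,x2,x3,x4=0101]: 11111111  (ones: 8)
  rows 48-55 [x1,x2,x3,x4=0110]: 11111111  (ones: 8)
  rows 56-63 [x1,x2,x3,x4=0111]: 00000000  (ones: 0)
  rows 64-71 [x1,x2,x3,x4=1000]: 00000000  (ones: 0)
  rows 72-79 [x1,x2,x3,x4=1001]: 11111111  (ones: 8)
  rows 80-87 [x1,x2,x3,x4=1010]: 11111111  (ones: 8)
  rows 88-95 [x1,x2,x3,x4=1011]: 00000000  (ones: 0)
  rows 96-103 [x1,x2,x3,x4=1100]: 00000000  (ones: 0)
  rows 104-111 [x1,x2,x3,x4=1101]: 11111111  (ones: 8)
  rows 112-119 [x1,x2,x3,x4=1110]: 11111111  (ones: 8)
  rows 120-127 [x1,x2,x3,x4=1111]: 00000000  (ones: 0)
Count of 1-rows = 0+8+8+0+0+8+8+0+0+8+8+0+0+8+8+0 = 64

64


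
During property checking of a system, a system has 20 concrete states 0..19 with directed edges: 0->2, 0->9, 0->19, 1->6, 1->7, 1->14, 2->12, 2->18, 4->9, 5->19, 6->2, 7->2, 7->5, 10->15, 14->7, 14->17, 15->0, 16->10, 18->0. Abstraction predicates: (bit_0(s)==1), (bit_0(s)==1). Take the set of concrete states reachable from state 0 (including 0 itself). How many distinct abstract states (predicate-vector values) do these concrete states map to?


BFS from 0:
Concrete reachable: {0, 2, 9, 12, 18, 19}
Abstract via predicates (bit_0(s)==1), (bit_0(s)==1):
  (0,0) <- {0, 2, 12, 18}
  (1,1) <- {9, 19}
Distinct abstract states = 2

2


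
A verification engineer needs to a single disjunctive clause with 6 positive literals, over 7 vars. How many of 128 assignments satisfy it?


Step 1: Total=2^7=128
Step 2: Unsat when all 6 false: 2^1=2
Step 3: Sat=128-2=126

126


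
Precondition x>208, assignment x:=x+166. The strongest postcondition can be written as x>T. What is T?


Formula: sp(P, x:=E) = exists old_x. (x = E[old_x/x]) AND P[old_x/x] (old_x is the value of x before the assignment; eliminate old_x by solving x = E[old_x/x] for old_x)
Step 1: Precondition P: x>208, i.e. old_x > 208
Step 2: Assignment gives x = old_x + 166, so old_x = x - 166
Step 3: Substitute into P: x - 166 > 208
Step 4: Simplify: x > 208+166 = 374

374


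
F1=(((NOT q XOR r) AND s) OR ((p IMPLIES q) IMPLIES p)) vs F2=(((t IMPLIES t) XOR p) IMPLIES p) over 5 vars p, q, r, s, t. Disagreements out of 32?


F1 = (((NOT q XOR r) AND s) OR ((p IMPLIES q) IMPLIES p))
F2 = (((t IMPLIES t) XOR p) IMPLIES p)
Evaluate both on each of 32 rows (bits = p,q,r,s,t):
  row 0 [00000]: F1=0 F2=0 -> 0
  row 1 [00001]: F1=0 F2=0 -> 0
  row 2 [00010]: F1=1 F2=0 (differ) -> 1
  row 3 [00011]: F1=1 F2=0 (differ) -> 1
  row 4 [00100]: F1=0 F2=0 -> 0
  row 5 [00101]: F1=0 F2=0 -> 0
  row 6 [00110]: F1=0 F2=0 -> 0
  row 7 [00111]: F1=0 F2=0 -> 0
  row 8 [01000]: F1=0 F2=0 -> 0
  row 9 [01001]: F1=0 F2=0 -> 0
  row 10 [01010]: F1=0 F2=0 -> 0
  row 11 [01011]: F1=0 F2=0 -> 0
  row 12 [01100]: F1=0 F2=0 -> 0
  row 13 [01101]: F1=0 F2=0 -> 0
  row 14 [01110]: F1=1 F2=0 (differ) -> 1
  row 15 [01111]: F1=1 F2=0 (differ) -> 1
  row 16 [10000]: F1=1 F2=1 -> 0
  row 17 [10001]: F1=1 F2=1 -> 0
  row 18 [10010]: F1=1 F2=1 -> 0
  row 19 [10011]: F1=1 F2=1 -> 0
  row 20 [10100]: F1=1 F2=1 -> 0
  row 21 [10101]: F1=1 F2=1 -> 0
  row 22 [10110]: F1=1 F2=1 -> 0
  row 23 [10111]: F1=1 F2=1 -> 0
  row 24 [11000]: F1=1 F2=1 -> 0
  row 25 [11001]: F1=1 F2=1 -> 0
  row 26 [11010]: F1=1 F2=1 -> 0
  row 27 [11011]: F1=1 F2=1 -> 0
  row 28 [11100]: F1=1 F2=1 -> 0
  row 29 [11101]: F1=1 F2=1 -> 0
  row 30 [11110]: F1=1 F2=1 -> 0
  row 31 [11111]: F1=1 F2=1 -> 0
Full result column, 8 rows per line (p,q fixed per line; r,s,t runs 000..111 left to right):
  rows 0-7 [p,q=00]: 00110000  (ones: 2)
  rows 8-15 [p,q=01]: 00000011  (ones: 2)
  rows 16-23 [p,q=10]: 00000000  (ones: 0)
  rows 24-31 [p,q=11]: 00000000  (ones: 0)
Disagreements = 2+2+0+0 = 4

4


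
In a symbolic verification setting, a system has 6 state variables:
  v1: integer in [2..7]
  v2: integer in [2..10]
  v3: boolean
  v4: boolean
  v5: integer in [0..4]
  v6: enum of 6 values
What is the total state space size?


State space = product of domain sizes of all variables.
Domain sizes:
  v1 (integer in [2..7]): 6
  v2 (integer in [2..10]): 9
  v3 (boolean): 2
  v4 (boolean): 2
  v5 (integer in [0..4]): 5
  v6 (enum of 6 values): 6
Product = 6 * 9 * 2 * 2 * 5 * 6 = 6480

6480


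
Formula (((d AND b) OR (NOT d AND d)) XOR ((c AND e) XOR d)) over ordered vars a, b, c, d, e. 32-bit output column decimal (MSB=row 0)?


Formula: (((d AND b) OR (NOT d AND d)) XOR ((c AND e) XOR d)) over a, b, c, d, e (32 rows)
Evaluate each row (bits = a,b,c,d,e, MSB first):
  row 0 [00000]: (((0 AND 0) OR (NOT 0 AND 0)) XOR ((0 AND 0) XOR 0)) -> 0
  row 1 [00001]: (((0 AND 0) OR (NOT 0 AND 0)) XOR ((0 AND 1) XOR 0)) -> 0
  row 2 [00010]: (((1 AND 0) OR (NOT 1 AND 1)) XOR ((0 AND 0) XOR 1)) -> 1
  row 3 [00011]: (((1 AND 0) OR (NOT 1 AND 1)) XOR ((0 AND 1) XOR 1)) -> 1
  row 4 [00100]: (((0 AND 0) OR (NOT 0 AND 0)) XOR ((1 AND 0) XOR 0)) -> 0
  row 5 [00101]: (((0 AND 0) OR (NOT 0 AND 0)) XOR ((1 AND 1) XOR 0)) -> 1
  row 6 [00110]: (((1 AND 0) OR (NOT 1 AND 1)) XOR ((1 AND 0) XOR 1)) -> 1
  row 7 [00111]: (((1 AND 0) OR (NOT 1 AND 1)) XOR ((1 AND 1) XOR 1)) -> 0
  row 8 [01000]: (((0 AND 1) OR (NOT 0 AND 0)) XOR ((0 AND 0) XOR 0)) -> 0
  row 9 [01001]: (((0 AND 1) OR (NOT 0 AND 0)) XOR ((0 AND 1) XOR 0)) -> 0
  row 10 [01010]: (((1 AND 1) OR (NOT 1 AND 1)) XOR ((0 AND 0) XOR 1)) -> 0
  row 11 [01011]: (((1 AND 1) OR (NOT 1 AND 1)) XOR ((0 AND 1) XOR 1)) -> 0
  row 12 [01100]: (((0 AND 1) OR (NOT 0 AND 0)) XOR ((1 AND 0) XOR 0)) -> 0
  row 13 [01101]: (((0 AND 1) OR (NOT 0 AND 0)) XOR ((1 AND 1) XOR 0)) -> 1
  row 14 [01110]: (((1 AND 1) OR (NOT 1 AND 1)) XOR ((1 AND 0) XOR 1)) -> 0
  row 15 [01111]: (((1 AND 1) OR (NOT 1 AND 1)) XOR ((1 AND 1) XOR 1)) -> 1
  row 16 [10000]: (((0 AND 0) OR (NOT 0 AND 0)) XOR ((0 AND 0) XOR 0)) -> 0
  row 17 [10001]: (((0 AND 0) OR (NOT 0 AND 0)) XOR ((0 AND 1) XOR 0)) -> 0
  row 18 [10010]: (((1 AND 0) OR (NOT 1 AND 1)) XOR ((0 AND 0) XOR 1)) -> 1
  row 19 [10011]: (((1 AND 0) OR (NOT 1 AND 1)) XOR ((0 AND 1) XOR 1)) -> 1
  row 20 [10100]: (((0 AND 0) OR (NOT 0 AND 0)) XOR ((1 AND 0) XOR 0)) -> 0
  row 21 [10101]: (((0 AND 0) OR (NOT 0 AND 0)) XOR ((1 AND 1) XOR 0)) -> 1
  row 22 [10110]: (((1 AND 0) OR (NOT 1 AND 1)) XOR ((1 AND 0) XOR 1)) -> 1
  row 23 [10111]: (((1 AND 0) OR (NOT 1 AND 1)) XOR ((1 AND 1) XOR 1)) -> 0
  row 24 [11000]: (((0 AND 1) OR (NOT 0 AND 0)) XOR ((0 AND 0) XOR 0)) -> 0
  row 25 [11001]: (((0 AND 1) OR (NOT 0 AND 0)) XOR ((0 AND 1) XOR 0)) -> 0
  row 26 [11010]: (((1 AND 1) OR (NOT 1 AND 1)) XOR ((0 AND 0) XOR 1)) -> 0
  row 27 [11011]: (((1 AND 1) OR (NOT 1 AND 1)) XOR ((0 AND 1) XOR 1)) -> 0
  row 28 [11100]: (((0 AND 1) OR (NOT 0 AND 0)) XOR ((1 AND 0) XOR 0)) -> 0
  row 29 [11101]: (((0 AND 1) OR (NOT 0 AND 0)) XOR ((1 AND 1) XOR 0)) -> 1
  row 30 [11110]: (((1 AND 1) OR (NOT 1 AND 1)) XOR ((1 AND 0) XOR 1)) -> 0
  row 31 [11111]: (((1 AND 1) OR (NOT 1 AND 1)) XOR ((1 AND 1) XOR 1)) -> 1
Full result column, 4 rows per line (a,b,c fixed per line; d,e runs 00..11 left to right):
  rows 0-3 [a,b,c=000]: 0011  = hex 3
  rows 4-7 [a,b,c=001]: 0110  = hex 6
  rows 8-11 [a,b,c=010]: 0000  = hex 0
  rows 12-15 [a,b,c=011]: 0101  = hex 5
  rows 16-19 [a,b,c=100]: 0011  = hex 3
  rows 20-23 [a,b,c=101]: 0110  = hex 6
  rows 24-27 [a,b,c=110]: 0000  = hex 0
  rows 28-31 [a,b,c=111]: 0101  = hex 5
Output column (row 0 .. row 31) = 00110110000001010011011000000101
Output column grouped in 4s = 0011 0110 0000 0101 0011 0110 0000 0101 = 0x36053605
Convert to decimal digit by digit (value = value*16 + digit):
  3 -> 3
  3*16 + 6 = 54
  54*16 + 0 = 864
  864*16 + 5 = 13829
  13829*16 + 3 = 221267
  221267*16 + 6 = 3540278
  3540278*16 + 0 = 56644448
  56644448*16 + 5 = 906311173
Decimal = 906311173

906311173


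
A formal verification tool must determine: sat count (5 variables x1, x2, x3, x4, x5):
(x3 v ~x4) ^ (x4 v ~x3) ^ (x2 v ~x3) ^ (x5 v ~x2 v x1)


CNF with 4 clauses over 5 vars (32 assignments).
An assignment satisfies CNF iff every clause has >=1 true literal.
Check each row (bits = x1,x2,x3,x4,x5; clause T/F shown):
  row 0 [00000]: clauses=TTTT -> 1
  row 1 [00001]: clauses=TTTT -> 1
  row 2 [00010]: clauses=FTTT -> 0
  row 3 [00011]: clauses=FTTT -> 0
  row 4 [00100]: clauses=TFFT -> 0
  row 5 [00101]: clauses=TFFT -> 0
  row 6 [00110]: clauses=TTFT -> 0
  row 7 [00111]: clauses=TTFT -> 0
  row 8 [01000]: clauses=TTTF -> 0
  row 9 [01001]: clauses=TTTT -> 1
  row 10 [01010]: clauses=FTTF -> 0
  row 11 [01011]: clauses=FTTT -> 0
  row 12 [01100]: clauses=TFTF -> 0
  row 13 [01101]: clauses=TFTT -> 0
  row 14 [01110]: clauses=TTTF -> 0
  row 15 [01111]: clauses=TTTT -> 1
  row 16 [10000]: clauses=TTTT -> 1
  row 17 [10001]: clauses=TTTT -> 1
  row 18 [10010]: clauses=FTTT -> 0
  row 19 [10011]: clauses=FTTT -> 0
  row 20 [10100]: clauses=TFFT -> 0
  row 21 [10101]: clauses=TFFT -> 0
  row 22 [10110]: clauses=TTFT -> 0
  row 23 [10111]: clauses=TTFT -> 0
  row 24 [11000]: clauses=TTTT -> 1
  row 25 [11001]: clauses=TTTT -> 1
  row 26 [11010]: clauses=FTTT -> 0
  row 27 [11011]: clauses=FTTT -> 0
  row 28 [11100]: clauses=TFTT -> 0
  row 29 [11101]: clauses=TFTT -> 0
  row 30 [11110]: clauses=TTTT -> 1
  row 31 [11111]: clauses=TTTT -> 1
Full result column, 8 rows per line (x1,x2 fixed per line; x3,x4,x5 runs 000..111 left to right):
  rows 0-7 [x1,x2=00]: 11000000  (ones: 2)
  rows 8-15 [x1,x2=01]: 01000001  (ones: 2)
  rows 16-23 [x1,x2=10]: 11000000  (ones: 2)
  rows 24-31 [x1,x2=11]: 11000011  (ones: 4)
Satisfying assignments = 2+2+2+4 = 10

10
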